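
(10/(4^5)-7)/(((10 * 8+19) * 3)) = -1193/50688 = -0.02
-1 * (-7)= 7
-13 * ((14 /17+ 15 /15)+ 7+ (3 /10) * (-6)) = -7761 /85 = -91.31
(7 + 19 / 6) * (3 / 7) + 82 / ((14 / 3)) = 307 / 14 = 21.93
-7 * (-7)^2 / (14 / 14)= -343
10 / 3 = 3.33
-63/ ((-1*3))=21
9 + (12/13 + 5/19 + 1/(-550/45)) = 274537/27170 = 10.10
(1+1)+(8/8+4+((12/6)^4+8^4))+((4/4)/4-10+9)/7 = 115329/28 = 4118.89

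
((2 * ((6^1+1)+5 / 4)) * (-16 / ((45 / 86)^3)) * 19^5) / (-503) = 138594511047872 / 15278625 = 9071137.69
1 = 1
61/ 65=0.94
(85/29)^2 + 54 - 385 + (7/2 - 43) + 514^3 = 228409514677/1682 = 135796382.09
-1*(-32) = 32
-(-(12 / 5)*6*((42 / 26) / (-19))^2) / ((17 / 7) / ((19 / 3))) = 74088 / 272935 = 0.27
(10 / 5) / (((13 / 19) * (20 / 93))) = 1767 / 130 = 13.59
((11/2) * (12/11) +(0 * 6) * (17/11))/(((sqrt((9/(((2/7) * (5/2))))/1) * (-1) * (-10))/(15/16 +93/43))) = 2133 * sqrt(35)/24080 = 0.52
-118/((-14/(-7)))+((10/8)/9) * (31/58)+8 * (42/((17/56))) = 1047.90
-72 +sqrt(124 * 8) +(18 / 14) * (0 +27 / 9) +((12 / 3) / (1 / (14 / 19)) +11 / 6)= -50563 / 798 +4 * sqrt(62)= -31.87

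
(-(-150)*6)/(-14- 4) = -50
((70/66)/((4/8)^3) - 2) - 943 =-30905/33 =-936.52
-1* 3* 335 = -1005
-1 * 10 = -10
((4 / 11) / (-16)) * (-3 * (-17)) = -51 / 44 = -1.16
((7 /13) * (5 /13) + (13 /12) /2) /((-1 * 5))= -3037 /20280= -0.15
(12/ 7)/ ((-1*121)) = -12/ 847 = -0.01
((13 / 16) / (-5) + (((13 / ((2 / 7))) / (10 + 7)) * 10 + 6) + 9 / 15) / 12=2.77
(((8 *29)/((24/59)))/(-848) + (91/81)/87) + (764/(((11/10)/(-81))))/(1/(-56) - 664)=13698741640417/162955617264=84.06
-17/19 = -0.89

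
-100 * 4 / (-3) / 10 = 13.33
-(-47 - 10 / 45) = 425 / 9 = 47.22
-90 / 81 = -10 / 9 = -1.11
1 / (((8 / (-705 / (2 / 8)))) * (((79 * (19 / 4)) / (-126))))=177660 / 1501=118.36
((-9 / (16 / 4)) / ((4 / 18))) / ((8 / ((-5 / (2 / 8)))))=405 / 16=25.31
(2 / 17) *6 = 12 / 17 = 0.71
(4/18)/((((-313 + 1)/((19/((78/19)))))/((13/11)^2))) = -361/78408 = -0.00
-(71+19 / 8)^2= -344569 / 64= -5383.89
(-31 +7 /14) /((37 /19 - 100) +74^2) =-1159 /204362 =-0.01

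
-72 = -72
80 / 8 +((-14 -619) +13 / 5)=-3102 / 5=-620.40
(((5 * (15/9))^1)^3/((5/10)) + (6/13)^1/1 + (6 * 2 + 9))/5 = 413783/1755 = 235.77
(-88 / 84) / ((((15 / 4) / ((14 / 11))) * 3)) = -16 / 135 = -0.12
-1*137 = -137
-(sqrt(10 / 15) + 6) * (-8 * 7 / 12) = 14 * sqrt(6) / 9 + 28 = 31.81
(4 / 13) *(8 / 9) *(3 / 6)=0.14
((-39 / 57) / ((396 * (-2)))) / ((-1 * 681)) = -13 / 10247688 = -0.00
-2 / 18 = -1 / 9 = -0.11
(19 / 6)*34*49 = 15827 / 3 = 5275.67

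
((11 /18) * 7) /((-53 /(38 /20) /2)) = -1463 /4770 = -0.31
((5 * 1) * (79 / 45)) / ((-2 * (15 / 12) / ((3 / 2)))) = -79 / 15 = -5.27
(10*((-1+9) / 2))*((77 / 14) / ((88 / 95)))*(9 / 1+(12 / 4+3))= 7125 / 2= 3562.50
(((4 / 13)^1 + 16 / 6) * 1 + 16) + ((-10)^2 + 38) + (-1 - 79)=3002 / 39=76.97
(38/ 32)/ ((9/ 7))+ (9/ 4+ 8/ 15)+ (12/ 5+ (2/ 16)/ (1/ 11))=5387/ 720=7.48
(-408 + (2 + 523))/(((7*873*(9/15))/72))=1560/679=2.30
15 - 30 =-15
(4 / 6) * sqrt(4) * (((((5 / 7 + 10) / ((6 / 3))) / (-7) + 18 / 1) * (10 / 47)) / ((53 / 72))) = 810720 / 122059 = 6.64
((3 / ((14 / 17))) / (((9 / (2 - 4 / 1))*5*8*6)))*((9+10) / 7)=-323 / 35280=-0.01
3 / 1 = 3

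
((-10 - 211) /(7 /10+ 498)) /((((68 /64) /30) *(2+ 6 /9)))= -23400 /4987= -4.69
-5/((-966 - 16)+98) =5/884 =0.01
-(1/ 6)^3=-1/ 216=-0.00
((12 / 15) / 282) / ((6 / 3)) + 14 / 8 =4939 / 2820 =1.75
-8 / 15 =-0.53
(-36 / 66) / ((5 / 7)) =-42 / 55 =-0.76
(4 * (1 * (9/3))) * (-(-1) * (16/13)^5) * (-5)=-62914560/371293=-169.45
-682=-682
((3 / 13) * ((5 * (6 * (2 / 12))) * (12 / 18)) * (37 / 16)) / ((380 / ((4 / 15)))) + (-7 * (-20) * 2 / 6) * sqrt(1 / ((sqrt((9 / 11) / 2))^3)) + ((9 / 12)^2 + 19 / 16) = 51907 / 29640 + 140 * 22^(3 / 4) * sqrt(3) / 27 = 92.98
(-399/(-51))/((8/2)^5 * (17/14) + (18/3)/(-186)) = 28861/4586889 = 0.01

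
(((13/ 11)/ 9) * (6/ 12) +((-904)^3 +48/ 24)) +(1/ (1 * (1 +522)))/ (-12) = -153003781652731/ 207108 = -738763261.93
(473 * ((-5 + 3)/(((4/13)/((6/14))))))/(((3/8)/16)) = -393536/7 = -56219.43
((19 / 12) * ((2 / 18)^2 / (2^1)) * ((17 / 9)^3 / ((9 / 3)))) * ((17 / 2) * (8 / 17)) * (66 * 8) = 8214536 / 177147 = 46.37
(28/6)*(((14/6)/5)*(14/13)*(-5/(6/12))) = -23.45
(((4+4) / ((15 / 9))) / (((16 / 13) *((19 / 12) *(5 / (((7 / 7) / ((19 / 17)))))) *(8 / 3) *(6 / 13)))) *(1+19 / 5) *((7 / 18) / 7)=0.10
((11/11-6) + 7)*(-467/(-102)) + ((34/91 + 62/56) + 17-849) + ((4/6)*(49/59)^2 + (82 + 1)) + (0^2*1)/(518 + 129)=-2270676643/3077204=-737.90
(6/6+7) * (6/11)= 48/11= 4.36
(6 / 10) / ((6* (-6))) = -1 / 60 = -0.02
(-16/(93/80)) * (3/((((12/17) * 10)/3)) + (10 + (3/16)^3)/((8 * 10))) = -458779/23808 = -19.27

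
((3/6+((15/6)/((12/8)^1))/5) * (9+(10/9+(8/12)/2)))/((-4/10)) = -1175/54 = -21.76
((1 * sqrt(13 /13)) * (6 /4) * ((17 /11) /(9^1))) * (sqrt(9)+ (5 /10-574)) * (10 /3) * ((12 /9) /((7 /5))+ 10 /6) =-69275 /54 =-1282.87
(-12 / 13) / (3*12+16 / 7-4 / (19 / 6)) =-399 / 16003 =-0.02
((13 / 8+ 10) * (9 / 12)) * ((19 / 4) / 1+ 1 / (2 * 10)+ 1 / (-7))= 45477 / 1120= 40.60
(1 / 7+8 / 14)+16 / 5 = 137 / 35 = 3.91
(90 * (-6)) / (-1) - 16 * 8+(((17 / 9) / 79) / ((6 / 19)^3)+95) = 77979635 / 153576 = 507.76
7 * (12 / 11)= 84 / 11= 7.64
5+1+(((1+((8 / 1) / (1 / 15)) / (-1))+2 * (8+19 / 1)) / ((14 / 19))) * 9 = -11031 / 14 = -787.93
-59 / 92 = -0.64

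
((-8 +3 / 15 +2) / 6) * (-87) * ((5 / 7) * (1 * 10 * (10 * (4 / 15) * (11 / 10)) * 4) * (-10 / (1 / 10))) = -14801600 / 21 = -704838.10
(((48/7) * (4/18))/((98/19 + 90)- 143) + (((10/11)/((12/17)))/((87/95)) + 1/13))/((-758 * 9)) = -229788005/1080087460452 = -0.00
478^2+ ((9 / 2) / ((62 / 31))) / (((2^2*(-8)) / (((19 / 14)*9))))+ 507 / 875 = 51180353417 / 224000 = 228483.72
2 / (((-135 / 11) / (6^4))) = -1056 / 5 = -211.20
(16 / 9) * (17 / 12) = 2.52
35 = 35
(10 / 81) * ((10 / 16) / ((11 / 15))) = 125 / 1188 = 0.11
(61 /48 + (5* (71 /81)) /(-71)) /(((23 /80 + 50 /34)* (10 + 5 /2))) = 53278 /968355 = 0.06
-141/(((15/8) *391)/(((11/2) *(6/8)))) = -1551/1955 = -0.79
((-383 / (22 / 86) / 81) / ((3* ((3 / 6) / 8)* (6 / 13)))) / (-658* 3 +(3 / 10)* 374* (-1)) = 8563880 / 83646189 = 0.10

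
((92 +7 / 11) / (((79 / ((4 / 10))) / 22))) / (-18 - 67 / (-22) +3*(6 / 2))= -89672 / 51745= -1.73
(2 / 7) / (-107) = -2 / 749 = -0.00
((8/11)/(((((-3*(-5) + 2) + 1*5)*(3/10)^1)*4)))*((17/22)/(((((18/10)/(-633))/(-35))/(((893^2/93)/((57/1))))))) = 131731229875/3342141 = 39415.22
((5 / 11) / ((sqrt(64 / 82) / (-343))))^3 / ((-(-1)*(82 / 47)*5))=-47415488225*sqrt(82) / 681472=-630055.98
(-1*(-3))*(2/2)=3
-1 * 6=-6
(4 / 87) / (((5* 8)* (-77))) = -1 / 66990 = -0.00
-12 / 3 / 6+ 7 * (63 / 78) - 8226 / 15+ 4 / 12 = -211801 / 390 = -543.08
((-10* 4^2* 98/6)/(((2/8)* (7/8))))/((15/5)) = -35840/9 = -3982.22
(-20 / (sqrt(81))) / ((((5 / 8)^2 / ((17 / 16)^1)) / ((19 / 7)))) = -5168 / 315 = -16.41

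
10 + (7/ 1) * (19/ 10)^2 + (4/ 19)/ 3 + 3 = 218539/ 5700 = 38.34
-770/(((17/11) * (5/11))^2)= -2254714/1445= -1560.36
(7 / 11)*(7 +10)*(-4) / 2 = -238 / 11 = -21.64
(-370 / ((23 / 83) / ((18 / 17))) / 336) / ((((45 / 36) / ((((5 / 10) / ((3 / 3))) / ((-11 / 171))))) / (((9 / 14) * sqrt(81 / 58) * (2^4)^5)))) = 16726001319936 * sqrt(58) / 6111721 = 20842154.12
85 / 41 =2.07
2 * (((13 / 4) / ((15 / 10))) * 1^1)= 13 / 3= 4.33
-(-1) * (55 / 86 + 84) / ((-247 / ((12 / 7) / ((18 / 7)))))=-7279 / 31863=-0.23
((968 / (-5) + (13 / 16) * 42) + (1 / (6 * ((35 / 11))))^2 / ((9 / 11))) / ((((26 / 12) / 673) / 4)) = -85194123089 / 429975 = -198137.39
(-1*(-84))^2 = 7056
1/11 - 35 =-384/11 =-34.91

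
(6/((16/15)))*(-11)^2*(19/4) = 103455/32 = 3232.97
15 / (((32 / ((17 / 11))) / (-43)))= -31.15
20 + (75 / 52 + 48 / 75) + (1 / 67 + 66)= 7673269 / 87100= 88.10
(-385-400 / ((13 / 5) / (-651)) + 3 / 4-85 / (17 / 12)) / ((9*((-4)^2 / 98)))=254060051 / 3744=67857.92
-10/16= -5/8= -0.62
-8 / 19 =-0.42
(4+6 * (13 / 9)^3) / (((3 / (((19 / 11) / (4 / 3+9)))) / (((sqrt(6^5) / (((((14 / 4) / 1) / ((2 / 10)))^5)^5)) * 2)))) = 27368068481024 * sqrt(6) / 3679757947101034176865234673023223876953125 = 0.00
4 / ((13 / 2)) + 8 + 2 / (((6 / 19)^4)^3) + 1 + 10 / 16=2033575.91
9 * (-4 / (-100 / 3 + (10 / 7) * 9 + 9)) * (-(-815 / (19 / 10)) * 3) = 18484200 / 4579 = 4036.73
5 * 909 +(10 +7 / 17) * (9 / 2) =156123 / 34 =4591.85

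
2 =2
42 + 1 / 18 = 757 / 18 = 42.06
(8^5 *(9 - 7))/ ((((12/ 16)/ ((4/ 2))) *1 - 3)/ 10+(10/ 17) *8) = 89128960/ 6043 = 14749.12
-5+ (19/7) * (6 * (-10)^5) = -11400035/7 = -1628576.43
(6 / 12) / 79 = 1 / 158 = 0.01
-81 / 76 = -1.07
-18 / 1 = -18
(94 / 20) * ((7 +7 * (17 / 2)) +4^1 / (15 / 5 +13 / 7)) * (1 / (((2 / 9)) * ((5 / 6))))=1708.67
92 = 92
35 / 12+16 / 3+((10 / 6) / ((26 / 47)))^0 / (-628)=1295 / 157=8.25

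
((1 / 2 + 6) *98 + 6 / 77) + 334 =74773 / 77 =971.08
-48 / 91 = -0.53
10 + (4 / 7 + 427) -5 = 3028 / 7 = 432.57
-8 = -8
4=4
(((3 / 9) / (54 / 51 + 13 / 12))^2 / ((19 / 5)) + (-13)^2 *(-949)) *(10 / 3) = -5819281614710 / 10885233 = -534603.31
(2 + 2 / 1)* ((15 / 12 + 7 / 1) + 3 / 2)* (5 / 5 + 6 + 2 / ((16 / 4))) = 585 / 2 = 292.50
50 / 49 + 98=4852 / 49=99.02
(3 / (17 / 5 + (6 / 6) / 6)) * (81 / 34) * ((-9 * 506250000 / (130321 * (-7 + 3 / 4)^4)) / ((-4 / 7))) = 19046845440 / 237053899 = 80.35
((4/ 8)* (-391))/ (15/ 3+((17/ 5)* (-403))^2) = -9775/ 93872652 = -0.00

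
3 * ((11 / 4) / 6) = 11 / 8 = 1.38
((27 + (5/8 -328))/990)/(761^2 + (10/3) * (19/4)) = -801/1528921240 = -0.00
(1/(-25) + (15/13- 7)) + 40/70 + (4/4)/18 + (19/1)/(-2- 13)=-267233/40950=-6.53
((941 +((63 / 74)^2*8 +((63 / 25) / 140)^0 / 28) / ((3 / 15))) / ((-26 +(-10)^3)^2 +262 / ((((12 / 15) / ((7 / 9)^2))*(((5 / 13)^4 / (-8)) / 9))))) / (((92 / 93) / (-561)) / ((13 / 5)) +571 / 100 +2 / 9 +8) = 41729418466003125 / 240186413654140827944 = 0.00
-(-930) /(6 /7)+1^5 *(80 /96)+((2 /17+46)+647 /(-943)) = 108811843 /96186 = 1131.26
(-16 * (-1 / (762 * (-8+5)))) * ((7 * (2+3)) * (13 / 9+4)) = -13720 / 10287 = -1.33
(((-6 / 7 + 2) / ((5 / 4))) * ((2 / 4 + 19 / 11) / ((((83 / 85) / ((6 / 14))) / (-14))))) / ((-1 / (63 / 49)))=14688 / 913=16.09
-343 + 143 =-200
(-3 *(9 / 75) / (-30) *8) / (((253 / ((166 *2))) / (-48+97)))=195216 / 31625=6.17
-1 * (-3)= 3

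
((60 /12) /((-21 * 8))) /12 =-5 /2016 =-0.00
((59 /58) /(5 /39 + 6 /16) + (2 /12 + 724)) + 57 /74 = 726.96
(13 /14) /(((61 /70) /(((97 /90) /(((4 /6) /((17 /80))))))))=0.37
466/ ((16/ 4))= 233/ 2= 116.50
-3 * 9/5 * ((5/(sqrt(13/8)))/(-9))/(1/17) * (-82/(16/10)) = -10455 * sqrt(26)/26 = -2050.39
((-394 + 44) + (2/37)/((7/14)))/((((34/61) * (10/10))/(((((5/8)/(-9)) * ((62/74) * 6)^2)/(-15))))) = -379453733/5166606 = -73.44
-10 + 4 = -6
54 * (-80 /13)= -4320 /13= -332.31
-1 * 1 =-1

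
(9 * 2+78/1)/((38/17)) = 816/19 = 42.95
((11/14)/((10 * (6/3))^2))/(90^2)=11/45360000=0.00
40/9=4.44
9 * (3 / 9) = 3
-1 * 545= -545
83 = 83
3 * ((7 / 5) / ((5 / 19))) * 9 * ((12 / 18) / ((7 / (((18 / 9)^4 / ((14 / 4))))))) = 62.54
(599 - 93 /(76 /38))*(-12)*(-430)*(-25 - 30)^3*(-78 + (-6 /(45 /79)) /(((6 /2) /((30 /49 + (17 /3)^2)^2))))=1820321029823479.60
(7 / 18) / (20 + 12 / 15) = 35 / 1872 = 0.02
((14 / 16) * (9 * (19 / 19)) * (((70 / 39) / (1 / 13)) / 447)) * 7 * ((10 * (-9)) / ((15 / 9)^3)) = -83349 / 1490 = -55.94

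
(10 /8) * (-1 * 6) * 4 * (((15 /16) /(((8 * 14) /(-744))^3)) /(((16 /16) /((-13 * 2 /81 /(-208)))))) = 2234325 /175616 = 12.72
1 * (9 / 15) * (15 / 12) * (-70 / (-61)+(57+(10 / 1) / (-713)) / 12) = 3077411 / 695888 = 4.42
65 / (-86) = -65 / 86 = -0.76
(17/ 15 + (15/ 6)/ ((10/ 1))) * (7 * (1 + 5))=581/ 10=58.10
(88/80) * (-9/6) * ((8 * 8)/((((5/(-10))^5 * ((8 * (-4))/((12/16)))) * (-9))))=44/5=8.80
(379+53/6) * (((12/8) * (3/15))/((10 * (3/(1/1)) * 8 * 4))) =2327/19200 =0.12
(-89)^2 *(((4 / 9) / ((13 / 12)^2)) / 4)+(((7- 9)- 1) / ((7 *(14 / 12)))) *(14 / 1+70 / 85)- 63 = 13705079 / 20111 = 681.47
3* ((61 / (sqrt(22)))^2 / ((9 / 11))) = 620.17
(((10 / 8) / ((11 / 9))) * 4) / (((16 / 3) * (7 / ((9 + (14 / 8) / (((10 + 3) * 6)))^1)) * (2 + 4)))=42225 / 256256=0.16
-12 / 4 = -3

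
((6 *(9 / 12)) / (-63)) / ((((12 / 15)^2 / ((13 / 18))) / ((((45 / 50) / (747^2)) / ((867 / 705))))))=-15275 / 144493082496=-0.00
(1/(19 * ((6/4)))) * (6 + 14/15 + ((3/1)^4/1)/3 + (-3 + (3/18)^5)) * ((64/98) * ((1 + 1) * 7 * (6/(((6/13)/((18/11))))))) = 211.10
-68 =-68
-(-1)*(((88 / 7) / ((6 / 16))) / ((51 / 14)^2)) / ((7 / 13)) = 36608 / 7803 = 4.69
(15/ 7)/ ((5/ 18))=54/ 7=7.71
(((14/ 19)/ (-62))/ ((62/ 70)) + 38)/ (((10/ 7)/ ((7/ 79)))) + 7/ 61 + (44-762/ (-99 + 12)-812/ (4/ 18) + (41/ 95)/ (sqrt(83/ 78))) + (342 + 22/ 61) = -83094249788213/ 25517135090 + 41 * sqrt(6474)/ 7885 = -3255.99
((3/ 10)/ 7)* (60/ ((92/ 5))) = 45/ 322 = 0.14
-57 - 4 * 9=-93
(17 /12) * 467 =7939 /12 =661.58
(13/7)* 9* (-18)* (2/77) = -4212/539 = -7.81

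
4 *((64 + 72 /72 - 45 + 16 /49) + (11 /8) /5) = 40379 /490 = 82.41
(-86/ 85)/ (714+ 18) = -43/ 31110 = -0.00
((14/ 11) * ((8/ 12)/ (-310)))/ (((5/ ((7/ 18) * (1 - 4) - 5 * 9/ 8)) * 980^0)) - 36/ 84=-912713/ 2148300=-0.42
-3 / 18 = -1 / 6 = -0.17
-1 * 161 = -161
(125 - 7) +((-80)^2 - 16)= 6502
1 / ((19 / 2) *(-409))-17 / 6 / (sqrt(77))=-17 *sqrt(77) / 462-2 / 7771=-0.32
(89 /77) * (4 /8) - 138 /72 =-1237 /924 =-1.34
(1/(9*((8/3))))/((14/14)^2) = 1/24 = 0.04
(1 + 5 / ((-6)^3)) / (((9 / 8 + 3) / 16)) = 3.79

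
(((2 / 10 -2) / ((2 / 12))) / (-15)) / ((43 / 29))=522 / 1075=0.49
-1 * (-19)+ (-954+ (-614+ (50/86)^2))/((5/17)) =-49100664/9245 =-5311.05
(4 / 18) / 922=1 / 4149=0.00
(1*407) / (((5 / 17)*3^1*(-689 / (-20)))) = 27676 / 2067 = 13.39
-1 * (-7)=7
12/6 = 2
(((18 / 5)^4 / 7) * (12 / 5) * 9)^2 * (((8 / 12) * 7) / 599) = 85691213438976 / 40947265625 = 2092.72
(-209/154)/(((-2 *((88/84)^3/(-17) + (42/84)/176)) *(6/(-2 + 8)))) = -37604952/3590659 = -10.47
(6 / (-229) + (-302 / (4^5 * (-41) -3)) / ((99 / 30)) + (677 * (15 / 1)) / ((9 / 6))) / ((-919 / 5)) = -10740423332920 / 291594802521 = -36.83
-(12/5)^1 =-12/5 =-2.40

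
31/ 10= 3.10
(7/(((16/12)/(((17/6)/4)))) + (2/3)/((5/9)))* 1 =4.92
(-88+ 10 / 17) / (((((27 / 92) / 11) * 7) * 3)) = -1503832 / 9639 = -156.02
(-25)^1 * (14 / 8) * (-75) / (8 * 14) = 1875 / 64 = 29.30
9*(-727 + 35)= -6228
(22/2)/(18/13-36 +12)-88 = -26015/294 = -88.49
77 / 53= 1.45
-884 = -884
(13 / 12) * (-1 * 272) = -884 / 3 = -294.67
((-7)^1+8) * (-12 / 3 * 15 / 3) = -20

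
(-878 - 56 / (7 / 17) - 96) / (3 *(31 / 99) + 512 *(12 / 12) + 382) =-36630 / 29533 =-1.24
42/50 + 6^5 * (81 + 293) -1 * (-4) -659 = 72689246/25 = 2907569.84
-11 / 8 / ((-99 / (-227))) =-3.15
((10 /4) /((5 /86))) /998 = 43 /998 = 0.04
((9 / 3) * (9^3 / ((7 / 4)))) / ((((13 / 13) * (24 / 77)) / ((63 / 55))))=45927 / 10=4592.70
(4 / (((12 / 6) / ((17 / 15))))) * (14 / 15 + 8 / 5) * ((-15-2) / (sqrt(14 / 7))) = -10982 * sqrt(2) / 225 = -69.03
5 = 5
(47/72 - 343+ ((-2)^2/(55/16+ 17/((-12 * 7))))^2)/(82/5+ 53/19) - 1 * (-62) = 6860985662713/155088020664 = 44.24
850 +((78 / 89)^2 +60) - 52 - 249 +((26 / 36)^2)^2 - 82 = 439073255857 / 831514896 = 528.04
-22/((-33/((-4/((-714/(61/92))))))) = 61/24633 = 0.00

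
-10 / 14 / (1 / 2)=-10 / 7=-1.43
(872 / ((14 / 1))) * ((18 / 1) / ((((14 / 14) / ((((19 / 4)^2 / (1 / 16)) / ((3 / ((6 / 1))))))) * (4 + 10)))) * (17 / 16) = 6020397 / 98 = 61432.62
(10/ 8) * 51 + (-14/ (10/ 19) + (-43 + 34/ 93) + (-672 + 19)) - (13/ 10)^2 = -3069811/ 4650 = -660.17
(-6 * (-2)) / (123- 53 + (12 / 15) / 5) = 150 / 877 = 0.17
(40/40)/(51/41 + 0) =41/51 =0.80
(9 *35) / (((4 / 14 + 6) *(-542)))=-2205 / 23848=-0.09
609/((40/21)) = 12789/40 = 319.72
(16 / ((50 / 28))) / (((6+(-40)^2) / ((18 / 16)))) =126 / 20075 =0.01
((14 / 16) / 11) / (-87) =-7 / 7656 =-0.00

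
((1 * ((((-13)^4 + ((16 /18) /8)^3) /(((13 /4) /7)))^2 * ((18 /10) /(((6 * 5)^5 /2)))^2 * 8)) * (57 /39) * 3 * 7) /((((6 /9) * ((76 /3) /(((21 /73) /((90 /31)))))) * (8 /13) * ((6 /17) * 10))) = 5485354402351377743 /99575136933187500000000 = 0.00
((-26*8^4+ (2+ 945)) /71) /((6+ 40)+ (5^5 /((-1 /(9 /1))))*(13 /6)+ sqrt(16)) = 211098 /8646025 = 0.02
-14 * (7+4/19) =-1918/19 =-100.95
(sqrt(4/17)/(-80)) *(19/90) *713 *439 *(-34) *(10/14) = 5947133 *sqrt(17)/2520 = 9730.42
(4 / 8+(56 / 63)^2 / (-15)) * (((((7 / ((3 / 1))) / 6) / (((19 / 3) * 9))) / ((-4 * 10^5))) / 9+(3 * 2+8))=56209204792391 / 8975448000000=6.26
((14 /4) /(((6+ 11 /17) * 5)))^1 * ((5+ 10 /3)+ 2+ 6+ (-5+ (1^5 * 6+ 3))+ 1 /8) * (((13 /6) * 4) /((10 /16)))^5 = 1421756248686592 /1287140625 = 1104585.02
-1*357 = -357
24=24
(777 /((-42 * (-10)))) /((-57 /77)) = -2849 /1140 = -2.50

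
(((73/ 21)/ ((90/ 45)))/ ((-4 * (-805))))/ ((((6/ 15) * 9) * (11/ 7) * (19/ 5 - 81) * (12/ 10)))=-1825/ 1771906752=-0.00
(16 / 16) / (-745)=-1 / 745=-0.00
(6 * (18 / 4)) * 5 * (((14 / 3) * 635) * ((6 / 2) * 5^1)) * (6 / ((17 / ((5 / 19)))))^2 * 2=103531.62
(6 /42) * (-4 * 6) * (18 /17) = -3.63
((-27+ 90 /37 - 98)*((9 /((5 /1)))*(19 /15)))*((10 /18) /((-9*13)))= 17233 /12987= 1.33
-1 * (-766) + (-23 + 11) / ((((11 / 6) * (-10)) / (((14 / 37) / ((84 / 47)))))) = 1559092 / 2035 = 766.14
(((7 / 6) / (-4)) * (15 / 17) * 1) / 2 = -35 / 272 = -0.13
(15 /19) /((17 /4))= 60 /323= 0.19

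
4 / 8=1 / 2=0.50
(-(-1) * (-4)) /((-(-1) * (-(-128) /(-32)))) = 1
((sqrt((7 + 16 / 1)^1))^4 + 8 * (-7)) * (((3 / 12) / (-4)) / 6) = -473 / 96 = -4.93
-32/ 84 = -8/ 21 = -0.38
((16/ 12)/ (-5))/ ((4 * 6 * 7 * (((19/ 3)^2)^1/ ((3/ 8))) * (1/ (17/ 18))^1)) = -17/ 1212960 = -0.00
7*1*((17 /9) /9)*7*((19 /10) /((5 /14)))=110789 /2025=54.71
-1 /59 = -0.02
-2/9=-0.22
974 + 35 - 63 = 946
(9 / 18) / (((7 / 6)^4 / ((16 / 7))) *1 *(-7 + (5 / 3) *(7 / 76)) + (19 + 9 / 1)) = 0.02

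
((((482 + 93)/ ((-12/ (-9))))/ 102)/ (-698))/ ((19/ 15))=-8625/ 1803632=-0.00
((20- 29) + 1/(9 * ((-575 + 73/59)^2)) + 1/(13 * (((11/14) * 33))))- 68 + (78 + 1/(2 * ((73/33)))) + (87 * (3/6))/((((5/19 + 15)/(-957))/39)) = -48451340327926661527/455501077471440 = -106369.32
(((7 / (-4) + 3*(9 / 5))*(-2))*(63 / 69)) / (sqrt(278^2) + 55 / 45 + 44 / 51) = -234549 / 9856190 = -0.02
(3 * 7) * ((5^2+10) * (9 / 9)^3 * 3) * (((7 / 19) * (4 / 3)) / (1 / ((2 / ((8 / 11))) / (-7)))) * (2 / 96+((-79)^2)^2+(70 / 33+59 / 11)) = -5038583449095 / 304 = -16574287661.50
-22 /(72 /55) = -605 /36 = -16.81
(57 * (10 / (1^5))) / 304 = 15 / 8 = 1.88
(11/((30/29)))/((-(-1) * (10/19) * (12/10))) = 6061/360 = 16.84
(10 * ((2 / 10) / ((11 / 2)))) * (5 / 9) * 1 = 20 / 99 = 0.20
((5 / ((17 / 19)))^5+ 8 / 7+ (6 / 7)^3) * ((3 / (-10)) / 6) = -2654931888681 / 9740219020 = -272.57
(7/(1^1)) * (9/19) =63/19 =3.32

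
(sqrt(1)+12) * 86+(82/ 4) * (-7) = 1949/ 2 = 974.50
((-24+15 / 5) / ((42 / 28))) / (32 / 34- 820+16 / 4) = 119 / 6928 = 0.02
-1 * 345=-345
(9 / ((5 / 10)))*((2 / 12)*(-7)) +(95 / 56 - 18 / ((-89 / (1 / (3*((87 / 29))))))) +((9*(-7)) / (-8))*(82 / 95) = -5910797 / 473480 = -12.48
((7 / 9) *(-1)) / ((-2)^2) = -7 / 36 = -0.19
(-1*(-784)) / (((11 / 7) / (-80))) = -439040 / 11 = -39912.73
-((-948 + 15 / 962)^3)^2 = -575251284066567679242797723261815761 / 792593364639928384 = -725783623394200078.10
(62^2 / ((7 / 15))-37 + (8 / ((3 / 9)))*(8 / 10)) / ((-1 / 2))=-575354 / 35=-16438.69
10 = 10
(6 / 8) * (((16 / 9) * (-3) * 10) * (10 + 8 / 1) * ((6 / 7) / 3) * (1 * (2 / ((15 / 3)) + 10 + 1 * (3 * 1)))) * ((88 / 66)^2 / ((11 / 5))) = -171520 / 77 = -2227.53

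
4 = 4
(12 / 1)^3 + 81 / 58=100305 / 58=1729.40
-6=-6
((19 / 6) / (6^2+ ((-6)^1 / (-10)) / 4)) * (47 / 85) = 1786 / 36873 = 0.05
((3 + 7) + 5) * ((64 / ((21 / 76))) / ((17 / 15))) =364800 / 119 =3065.55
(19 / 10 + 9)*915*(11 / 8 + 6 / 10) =1575813 / 80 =19697.66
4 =4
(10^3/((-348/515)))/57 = -25.96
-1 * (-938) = 938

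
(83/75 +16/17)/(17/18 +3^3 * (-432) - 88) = -2238/12842225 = -0.00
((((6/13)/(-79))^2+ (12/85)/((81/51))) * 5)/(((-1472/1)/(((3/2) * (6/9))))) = -0.00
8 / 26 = 4 / 13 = 0.31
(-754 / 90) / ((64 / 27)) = -3.53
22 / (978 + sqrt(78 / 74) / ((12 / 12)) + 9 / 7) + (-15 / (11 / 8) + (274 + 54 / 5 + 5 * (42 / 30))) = 4477133256456 / 15937771795 - 539 * sqrt(1443) / 869333007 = 280.91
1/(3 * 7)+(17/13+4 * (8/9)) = 4022/819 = 4.91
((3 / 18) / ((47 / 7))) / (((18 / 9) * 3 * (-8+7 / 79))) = -0.00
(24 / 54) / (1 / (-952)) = -3808 / 9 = -423.11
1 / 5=0.20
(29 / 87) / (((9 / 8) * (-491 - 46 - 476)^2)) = 8 / 27706563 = 0.00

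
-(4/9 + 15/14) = -191/126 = -1.52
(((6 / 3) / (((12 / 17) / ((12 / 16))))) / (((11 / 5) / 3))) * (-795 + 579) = -6885 / 11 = -625.91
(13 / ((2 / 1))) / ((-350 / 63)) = -117 / 100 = -1.17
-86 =-86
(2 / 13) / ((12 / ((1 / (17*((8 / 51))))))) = 1 / 208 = 0.00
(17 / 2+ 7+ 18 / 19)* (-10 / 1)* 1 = -3125 / 19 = -164.47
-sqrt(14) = -3.74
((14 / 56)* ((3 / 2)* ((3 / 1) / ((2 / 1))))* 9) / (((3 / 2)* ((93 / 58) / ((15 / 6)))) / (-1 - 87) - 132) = -43065 / 1122973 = -0.04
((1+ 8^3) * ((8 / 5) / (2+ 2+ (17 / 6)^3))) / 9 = 3.41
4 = 4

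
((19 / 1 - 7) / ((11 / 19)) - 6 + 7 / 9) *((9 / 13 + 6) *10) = 445150 / 429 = 1037.65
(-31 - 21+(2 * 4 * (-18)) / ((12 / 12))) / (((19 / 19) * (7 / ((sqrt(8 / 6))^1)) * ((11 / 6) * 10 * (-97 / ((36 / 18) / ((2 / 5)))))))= 56 * sqrt(3) / 1067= 0.09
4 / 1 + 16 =20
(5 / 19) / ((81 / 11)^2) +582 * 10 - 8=724518713 / 124659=5812.00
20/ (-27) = -20/ 27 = -0.74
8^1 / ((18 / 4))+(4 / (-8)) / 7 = 215 / 126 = 1.71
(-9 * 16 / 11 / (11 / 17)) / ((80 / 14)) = -2142 / 605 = -3.54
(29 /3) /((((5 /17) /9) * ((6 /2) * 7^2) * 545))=493 /133525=0.00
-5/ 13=-0.38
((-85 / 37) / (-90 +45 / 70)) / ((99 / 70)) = 0.02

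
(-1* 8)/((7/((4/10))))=-0.46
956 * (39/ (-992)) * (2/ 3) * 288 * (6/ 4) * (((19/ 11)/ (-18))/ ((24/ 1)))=59033/ 1364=43.28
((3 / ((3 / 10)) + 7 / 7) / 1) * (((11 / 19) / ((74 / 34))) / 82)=2057 / 57646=0.04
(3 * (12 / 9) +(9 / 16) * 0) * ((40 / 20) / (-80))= -1 / 10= -0.10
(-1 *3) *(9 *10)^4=-196830000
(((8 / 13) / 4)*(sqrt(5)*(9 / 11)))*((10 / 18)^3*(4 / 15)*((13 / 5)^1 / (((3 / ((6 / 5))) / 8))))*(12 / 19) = 512*sqrt(5) / 16929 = 0.07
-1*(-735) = 735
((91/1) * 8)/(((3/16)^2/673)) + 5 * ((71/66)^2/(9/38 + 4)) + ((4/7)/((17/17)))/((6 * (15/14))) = 13936186.34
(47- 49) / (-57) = 2 / 57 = 0.04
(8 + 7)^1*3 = 45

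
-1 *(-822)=822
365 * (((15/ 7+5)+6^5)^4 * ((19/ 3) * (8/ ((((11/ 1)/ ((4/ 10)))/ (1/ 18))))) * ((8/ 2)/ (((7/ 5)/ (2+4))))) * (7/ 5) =782111375467871301741568/ 237699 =3290343566728809552.17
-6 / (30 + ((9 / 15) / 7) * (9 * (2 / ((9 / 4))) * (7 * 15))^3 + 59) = -6 / 50803289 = -0.00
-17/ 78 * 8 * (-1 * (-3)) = -68/ 13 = -5.23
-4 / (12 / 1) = -1 / 3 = -0.33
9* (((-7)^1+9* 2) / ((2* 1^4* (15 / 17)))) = 561 / 10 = 56.10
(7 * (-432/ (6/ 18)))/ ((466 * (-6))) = 756/ 233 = 3.24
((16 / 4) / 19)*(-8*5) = -160 / 19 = -8.42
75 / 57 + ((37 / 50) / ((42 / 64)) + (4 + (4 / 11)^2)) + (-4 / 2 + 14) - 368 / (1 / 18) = -7972582067 / 1206975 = -6605.42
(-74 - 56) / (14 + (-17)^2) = -130 / 303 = -0.43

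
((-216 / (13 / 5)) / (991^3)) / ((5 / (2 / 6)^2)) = -24 / 12652149523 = -0.00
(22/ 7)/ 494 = 11/ 1729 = 0.01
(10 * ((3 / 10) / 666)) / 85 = 1 / 18870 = 0.00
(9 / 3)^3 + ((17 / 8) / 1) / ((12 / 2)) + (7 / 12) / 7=439 / 16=27.44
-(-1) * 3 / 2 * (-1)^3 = -3 / 2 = -1.50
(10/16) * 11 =6.88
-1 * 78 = -78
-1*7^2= -49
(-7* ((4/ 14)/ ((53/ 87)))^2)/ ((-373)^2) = -30276/ 2735693527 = -0.00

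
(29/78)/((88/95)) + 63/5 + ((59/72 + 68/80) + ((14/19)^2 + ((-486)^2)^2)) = 2073580084015594147/37168560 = 55788550431.21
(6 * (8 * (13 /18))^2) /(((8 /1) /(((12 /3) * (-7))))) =-18928 /27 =-701.04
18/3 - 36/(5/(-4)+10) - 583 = -20339/35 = -581.11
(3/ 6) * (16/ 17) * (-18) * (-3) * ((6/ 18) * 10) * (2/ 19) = 8.92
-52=-52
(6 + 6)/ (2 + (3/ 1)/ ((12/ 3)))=48/ 11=4.36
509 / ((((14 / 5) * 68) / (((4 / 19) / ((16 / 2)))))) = 2545 / 36176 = 0.07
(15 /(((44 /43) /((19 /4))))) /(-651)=-4085 /38192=-0.11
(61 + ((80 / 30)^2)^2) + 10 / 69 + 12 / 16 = 838073 / 7452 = 112.46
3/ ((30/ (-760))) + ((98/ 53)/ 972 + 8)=-1751495/ 25758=-68.00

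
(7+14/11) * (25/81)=2275/891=2.55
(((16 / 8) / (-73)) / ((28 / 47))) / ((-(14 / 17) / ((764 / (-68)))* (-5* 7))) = 8977 / 500780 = 0.02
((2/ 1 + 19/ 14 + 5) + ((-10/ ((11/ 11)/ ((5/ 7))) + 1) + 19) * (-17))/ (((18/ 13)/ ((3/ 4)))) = -12753/ 112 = -113.87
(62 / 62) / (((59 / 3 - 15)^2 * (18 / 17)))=17 / 392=0.04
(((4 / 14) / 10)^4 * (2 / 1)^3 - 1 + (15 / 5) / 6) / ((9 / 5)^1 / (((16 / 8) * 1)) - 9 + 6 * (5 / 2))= -500203 / 6902875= -0.07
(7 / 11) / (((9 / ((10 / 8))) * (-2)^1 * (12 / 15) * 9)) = -175 / 28512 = -0.01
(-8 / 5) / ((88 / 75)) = -15 / 11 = -1.36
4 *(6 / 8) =3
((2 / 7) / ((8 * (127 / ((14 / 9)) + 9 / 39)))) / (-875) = -13 / 26076750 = -0.00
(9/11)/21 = 0.04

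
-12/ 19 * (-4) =48/ 19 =2.53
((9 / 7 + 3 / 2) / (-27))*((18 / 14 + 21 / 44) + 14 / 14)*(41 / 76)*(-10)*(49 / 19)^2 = 111127835 / 10864656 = 10.23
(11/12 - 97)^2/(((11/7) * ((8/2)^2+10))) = 9305863/41184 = 225.96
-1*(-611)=611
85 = 85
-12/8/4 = -3/8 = -0.38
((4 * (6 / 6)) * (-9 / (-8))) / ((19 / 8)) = 36 / 19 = 1.89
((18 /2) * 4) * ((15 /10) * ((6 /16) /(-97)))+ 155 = 60059 /388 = 154.79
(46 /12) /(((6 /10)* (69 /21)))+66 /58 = 1609 /522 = 3.08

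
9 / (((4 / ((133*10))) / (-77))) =-460845 / 2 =-230422.50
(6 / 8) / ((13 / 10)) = 15 / 26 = 0.58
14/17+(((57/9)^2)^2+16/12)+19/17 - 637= 1342817/1377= 975.18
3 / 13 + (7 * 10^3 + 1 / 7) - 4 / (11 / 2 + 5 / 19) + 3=139556401 / 19929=7002.68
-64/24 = -8/3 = -2.67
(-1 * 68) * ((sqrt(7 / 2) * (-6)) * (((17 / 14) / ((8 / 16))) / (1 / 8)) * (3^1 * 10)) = 832320 * sqrt(14) / 7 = 444893.75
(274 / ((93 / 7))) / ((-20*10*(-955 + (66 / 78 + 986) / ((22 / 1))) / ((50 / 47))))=137137 / 1137775671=0.00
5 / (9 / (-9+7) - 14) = -10 / 37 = -0.27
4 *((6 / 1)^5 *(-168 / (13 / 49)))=-256048128 / 13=-19696009.85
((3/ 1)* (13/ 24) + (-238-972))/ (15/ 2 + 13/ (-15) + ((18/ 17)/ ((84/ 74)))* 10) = -17255595/ 227924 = -75.71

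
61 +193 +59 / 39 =9965 / 39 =255.51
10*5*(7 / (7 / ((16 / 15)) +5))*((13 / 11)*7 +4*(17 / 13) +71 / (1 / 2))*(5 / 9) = 3365600 / 1287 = 2615.07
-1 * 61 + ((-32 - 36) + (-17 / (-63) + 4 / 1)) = -7858 / 63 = -124.73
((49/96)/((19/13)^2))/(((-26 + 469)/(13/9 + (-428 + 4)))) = -31492643/138173472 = -0.23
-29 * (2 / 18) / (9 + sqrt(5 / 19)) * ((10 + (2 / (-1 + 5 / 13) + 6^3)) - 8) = -473309 / 6136 + 24911 * sqrt(95) / 55224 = -72.74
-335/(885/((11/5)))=-737/885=-0.83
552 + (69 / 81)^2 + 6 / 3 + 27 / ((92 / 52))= 9556964 / 16767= 569.99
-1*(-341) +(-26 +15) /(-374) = 11595 /34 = 341.03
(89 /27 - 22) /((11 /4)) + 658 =651.20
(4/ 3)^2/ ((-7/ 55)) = -880/ 63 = -13.97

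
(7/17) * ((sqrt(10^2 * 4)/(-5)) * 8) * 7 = -1568/17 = -92.24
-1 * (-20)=20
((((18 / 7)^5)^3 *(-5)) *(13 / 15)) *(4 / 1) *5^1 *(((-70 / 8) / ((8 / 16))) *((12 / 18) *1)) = 974514755713410662400 / 678223072849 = 1436864646.35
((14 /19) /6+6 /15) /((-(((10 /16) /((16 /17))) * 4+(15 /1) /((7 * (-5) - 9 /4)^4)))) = -2350072823968 /11940159635025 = -0.20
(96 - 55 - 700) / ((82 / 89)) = -58651 / 82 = -715.26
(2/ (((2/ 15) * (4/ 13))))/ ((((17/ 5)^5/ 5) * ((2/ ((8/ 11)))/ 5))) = 15234375/ 15618427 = 0.98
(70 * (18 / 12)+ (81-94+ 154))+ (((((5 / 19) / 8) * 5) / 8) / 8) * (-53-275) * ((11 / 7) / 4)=8364533 / 34048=245.67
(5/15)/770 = 1/2310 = 0.00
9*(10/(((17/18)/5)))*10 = 81000/17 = 4764.71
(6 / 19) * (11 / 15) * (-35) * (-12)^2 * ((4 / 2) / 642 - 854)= 2026391136 / 2033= 996749.21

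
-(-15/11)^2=-225/121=-1.86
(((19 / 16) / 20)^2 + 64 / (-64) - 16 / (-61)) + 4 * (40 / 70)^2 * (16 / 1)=6171600629 / 306073600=20.16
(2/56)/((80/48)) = 3/140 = 0.02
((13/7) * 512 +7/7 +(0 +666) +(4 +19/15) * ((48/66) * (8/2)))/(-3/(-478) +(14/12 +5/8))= 3606645752/3970505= 908.36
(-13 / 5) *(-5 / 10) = 13 / 10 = 1.30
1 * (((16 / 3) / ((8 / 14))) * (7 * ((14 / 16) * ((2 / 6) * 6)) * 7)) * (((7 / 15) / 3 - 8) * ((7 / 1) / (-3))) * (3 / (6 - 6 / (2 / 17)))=-5932871 / 6075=-976.60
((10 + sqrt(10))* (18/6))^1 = 3* sqrt(10) + 30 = 39.49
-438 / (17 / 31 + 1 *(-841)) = 0.52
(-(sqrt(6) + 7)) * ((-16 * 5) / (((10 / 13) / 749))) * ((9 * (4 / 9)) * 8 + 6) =2960048 * sqrt(6) + 20720336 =27970943.21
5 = 5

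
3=3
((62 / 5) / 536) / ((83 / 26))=403 / 55610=0.01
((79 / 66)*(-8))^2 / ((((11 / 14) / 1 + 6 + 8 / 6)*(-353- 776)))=-1397984 / 139751007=-0.01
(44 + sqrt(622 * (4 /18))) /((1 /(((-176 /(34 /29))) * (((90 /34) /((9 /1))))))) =-561440 /289 -25520 * sqrt(311) /867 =-2461.79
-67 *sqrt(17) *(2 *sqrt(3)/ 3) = -318.98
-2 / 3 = -0.67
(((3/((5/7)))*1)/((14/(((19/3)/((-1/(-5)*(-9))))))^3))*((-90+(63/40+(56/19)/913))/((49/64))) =110744148695/14382453393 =7.70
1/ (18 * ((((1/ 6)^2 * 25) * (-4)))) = -1/ 50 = -0.02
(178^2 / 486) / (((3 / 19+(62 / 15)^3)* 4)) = 0.23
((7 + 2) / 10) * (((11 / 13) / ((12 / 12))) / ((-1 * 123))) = -33 / 5330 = -0.01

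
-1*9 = -9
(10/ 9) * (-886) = -8860/ 9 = -984.44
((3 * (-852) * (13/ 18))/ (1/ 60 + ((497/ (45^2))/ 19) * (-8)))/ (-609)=-94699800/ 2707817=-34.97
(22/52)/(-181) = -11/4706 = -0.00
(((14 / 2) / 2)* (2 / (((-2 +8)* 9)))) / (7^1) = 1 / 54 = 0.02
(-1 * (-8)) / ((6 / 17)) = 68 / 3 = 22.67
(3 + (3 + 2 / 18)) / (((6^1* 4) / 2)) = 55 / 108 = 0.51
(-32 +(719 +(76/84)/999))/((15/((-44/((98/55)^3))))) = -2637684493400/7404475113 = -356.23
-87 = -87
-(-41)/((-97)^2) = 41/9409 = 0.00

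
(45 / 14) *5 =16.07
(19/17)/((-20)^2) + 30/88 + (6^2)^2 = 96966509/74800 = 1296.34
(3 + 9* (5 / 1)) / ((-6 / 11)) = -88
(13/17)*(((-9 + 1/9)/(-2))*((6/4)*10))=2600/51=50.98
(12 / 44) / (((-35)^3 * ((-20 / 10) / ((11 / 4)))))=3 / 343000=0.00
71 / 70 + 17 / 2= 333 / 35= 9.51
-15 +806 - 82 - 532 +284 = 461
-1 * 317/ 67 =-317/ 67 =-4.73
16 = 16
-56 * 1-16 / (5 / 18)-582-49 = -3723 / 5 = -744.60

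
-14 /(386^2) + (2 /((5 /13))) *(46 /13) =6853781 /372490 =18.40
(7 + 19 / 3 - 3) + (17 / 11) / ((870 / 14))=10.36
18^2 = 324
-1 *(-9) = 9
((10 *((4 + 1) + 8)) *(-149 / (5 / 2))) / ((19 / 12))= -4893.47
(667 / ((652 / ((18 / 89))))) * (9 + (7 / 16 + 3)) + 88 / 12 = 13796719 / 1392672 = 9.91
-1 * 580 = -580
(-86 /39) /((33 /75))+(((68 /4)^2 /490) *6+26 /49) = -99037 /105105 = -0.94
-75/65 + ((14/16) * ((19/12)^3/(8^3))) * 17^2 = 74216521/92012544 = 0.81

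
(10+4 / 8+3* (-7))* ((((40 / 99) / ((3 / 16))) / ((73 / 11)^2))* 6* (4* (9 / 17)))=-591360 / 90593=-6.53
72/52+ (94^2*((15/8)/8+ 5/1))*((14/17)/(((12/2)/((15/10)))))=67351157/7072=9523.64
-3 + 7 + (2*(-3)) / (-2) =7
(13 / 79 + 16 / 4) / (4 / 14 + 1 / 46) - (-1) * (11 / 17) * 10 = 2661256 / 132957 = 20.02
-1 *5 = -5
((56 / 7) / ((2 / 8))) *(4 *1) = 128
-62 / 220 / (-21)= 31 / 2310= 0.01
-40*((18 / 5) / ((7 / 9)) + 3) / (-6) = 356 / 7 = 50.86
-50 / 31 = -1.61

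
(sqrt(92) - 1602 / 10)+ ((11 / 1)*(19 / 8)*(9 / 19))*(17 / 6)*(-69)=-206361 / 80+ 2*sqrt(23)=-2569.92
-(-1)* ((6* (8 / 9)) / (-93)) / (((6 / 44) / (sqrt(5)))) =-352* sqrt(5) / 837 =-0.94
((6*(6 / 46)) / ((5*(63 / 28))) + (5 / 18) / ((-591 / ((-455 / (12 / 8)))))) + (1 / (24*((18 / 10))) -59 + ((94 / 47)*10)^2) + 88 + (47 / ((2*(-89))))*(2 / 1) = 560131311457 / 1306559160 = 428.71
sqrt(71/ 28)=sqrt(497)/ 14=1.59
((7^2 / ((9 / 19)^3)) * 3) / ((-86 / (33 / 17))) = -3697001 / 118422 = -31.22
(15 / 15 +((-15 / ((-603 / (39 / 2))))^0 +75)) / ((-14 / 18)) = -99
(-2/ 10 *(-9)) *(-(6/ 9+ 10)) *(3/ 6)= -48/ 5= -9.60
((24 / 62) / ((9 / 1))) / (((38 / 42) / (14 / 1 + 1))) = 420 / 589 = 0.71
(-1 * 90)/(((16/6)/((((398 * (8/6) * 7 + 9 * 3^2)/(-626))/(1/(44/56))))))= 160.79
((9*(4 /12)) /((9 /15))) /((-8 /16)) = -10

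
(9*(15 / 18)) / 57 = 5 / 38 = 0.13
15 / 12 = 5 / 4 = 1.25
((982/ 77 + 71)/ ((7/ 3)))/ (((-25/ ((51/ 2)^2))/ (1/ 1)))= -50321547/ 53900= -933.61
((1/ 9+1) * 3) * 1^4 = 10/ 3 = 3.33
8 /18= 4 /9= 0.44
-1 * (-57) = 57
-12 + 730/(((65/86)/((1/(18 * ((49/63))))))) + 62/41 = 218268/3731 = 58.50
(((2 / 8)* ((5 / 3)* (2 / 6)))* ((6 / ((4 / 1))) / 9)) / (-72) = -5 / 15552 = -0.00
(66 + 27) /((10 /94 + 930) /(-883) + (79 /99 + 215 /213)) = 27129079197 /219955969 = 123.34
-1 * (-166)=166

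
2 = 2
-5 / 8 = -0.62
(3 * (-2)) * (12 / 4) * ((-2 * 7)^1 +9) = 90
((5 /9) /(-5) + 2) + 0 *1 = 17 /9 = 1.89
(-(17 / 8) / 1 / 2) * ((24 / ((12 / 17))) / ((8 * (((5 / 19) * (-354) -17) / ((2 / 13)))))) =0.01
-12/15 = -4/5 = -0.80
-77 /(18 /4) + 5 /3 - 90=-949 /9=-105.44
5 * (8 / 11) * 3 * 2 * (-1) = -240 / 11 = -21.82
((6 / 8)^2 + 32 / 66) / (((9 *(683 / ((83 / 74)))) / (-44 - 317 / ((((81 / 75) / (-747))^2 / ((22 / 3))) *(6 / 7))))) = -438527408751901 / 1768565664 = -247956.53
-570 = -570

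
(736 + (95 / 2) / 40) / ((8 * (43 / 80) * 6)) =58975 / 2064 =28.57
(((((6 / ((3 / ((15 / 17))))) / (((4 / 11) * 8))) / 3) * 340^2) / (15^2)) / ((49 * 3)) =935 / 1323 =0.71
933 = 933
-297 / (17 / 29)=-506.65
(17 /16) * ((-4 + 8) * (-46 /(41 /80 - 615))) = 15640 /49159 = 0.32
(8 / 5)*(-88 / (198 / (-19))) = 608 / 45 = 13.51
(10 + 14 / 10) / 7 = 57 / 35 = 1.63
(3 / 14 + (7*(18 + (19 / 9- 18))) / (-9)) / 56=-1619 / 63504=-0.03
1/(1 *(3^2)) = 1/9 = 0.11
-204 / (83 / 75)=-15300 / 83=-184.34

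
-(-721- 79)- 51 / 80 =63949 / 80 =799.36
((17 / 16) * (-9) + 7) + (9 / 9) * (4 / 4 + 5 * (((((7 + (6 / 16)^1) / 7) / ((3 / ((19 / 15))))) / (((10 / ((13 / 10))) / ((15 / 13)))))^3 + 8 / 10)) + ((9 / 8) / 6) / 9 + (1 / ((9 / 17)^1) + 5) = 8865626294561 / 948326400000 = 9.35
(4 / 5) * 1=4 / 5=0.80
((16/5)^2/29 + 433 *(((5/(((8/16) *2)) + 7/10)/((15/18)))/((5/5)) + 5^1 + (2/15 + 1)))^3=1824223718030813834489/10289109375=177296561980.69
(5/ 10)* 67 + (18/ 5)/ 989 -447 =-4089479/ 9890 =-413.50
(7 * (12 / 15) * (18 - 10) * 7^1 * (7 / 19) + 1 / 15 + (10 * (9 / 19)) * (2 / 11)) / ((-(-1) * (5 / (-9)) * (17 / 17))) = -1095351 / 5225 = -209.64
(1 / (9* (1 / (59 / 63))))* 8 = 472 / 567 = 0.83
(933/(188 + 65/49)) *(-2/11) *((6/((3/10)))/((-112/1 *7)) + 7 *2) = -232317/18554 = -12.52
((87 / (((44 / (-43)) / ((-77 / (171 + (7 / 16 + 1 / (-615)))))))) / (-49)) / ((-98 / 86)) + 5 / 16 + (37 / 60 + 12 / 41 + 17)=107641614780241 / 5693587806480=18.91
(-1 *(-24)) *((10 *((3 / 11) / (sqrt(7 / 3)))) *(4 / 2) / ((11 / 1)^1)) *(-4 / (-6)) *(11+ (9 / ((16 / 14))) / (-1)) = 3000 *sqrt(21) / 847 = 16.23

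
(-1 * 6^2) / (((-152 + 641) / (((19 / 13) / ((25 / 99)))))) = -22572 / 52975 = -0.43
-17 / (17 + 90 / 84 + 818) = -238 / 11705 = -0.02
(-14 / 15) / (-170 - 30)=7 / 1500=0.00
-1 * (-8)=8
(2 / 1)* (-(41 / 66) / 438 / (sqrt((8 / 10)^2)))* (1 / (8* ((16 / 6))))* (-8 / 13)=205 / 2004288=0.00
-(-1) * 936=936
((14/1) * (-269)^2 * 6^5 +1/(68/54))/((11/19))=13606604562.83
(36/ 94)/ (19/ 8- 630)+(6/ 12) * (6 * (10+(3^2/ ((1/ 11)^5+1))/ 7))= 3002431850241/ 88681082756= 33.86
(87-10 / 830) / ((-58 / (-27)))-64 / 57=5401742 / 137199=39.37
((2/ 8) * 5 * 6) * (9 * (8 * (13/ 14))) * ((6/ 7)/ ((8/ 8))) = 21060/ 49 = 429.80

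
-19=-19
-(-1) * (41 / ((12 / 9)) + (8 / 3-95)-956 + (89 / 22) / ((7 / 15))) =-932237 / 924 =-1008.91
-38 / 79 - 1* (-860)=67902 / 79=859.52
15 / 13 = 1.15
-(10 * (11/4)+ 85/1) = -225/2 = -112.50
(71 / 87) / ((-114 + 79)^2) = 71 / 106575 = 0.00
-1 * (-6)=6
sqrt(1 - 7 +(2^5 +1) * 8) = 16.06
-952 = -952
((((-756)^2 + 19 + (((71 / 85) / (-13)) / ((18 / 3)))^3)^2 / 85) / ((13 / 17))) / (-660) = -27745798446198704736750836312413921 / 3643665181919205686100000000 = -7614804.62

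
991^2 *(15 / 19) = 14731215 / 19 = 775327.11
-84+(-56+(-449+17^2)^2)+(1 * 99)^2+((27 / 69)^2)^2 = 9867480062 / 279841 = 35261.02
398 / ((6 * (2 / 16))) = 1592 / 3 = 530.67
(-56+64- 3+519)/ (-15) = -524/ 15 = -34.93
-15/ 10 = -3/ 2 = -1.50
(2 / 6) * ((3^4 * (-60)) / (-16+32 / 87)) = 7047 / 68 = 103.63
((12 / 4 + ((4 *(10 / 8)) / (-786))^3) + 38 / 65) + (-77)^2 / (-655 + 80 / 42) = -36587089243351 / 6659834702040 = -5.49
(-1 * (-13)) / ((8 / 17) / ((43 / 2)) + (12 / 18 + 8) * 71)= 28509 / 1349474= 0.02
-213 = -213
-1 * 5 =-5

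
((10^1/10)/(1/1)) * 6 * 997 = 5982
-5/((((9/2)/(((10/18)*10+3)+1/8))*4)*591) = -3125/765936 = -0.00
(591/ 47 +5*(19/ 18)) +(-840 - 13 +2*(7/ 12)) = -352774/ 423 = -833.98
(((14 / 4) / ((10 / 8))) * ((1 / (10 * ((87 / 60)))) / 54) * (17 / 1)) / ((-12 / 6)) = -119 / 3915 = -0.03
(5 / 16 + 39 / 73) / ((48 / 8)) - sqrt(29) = 989 / 7008 - sqrt(29) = -5.24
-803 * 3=-2409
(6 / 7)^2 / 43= 0.02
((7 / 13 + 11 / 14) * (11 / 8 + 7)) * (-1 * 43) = -694321 / 1456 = -476.87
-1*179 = -179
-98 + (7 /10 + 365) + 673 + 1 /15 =28223 /30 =940.77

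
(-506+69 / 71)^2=255053.45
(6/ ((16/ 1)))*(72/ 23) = 27/ 23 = 1.17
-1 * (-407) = 407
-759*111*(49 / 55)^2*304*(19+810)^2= -3841907234303376 / 275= -13970571761103.19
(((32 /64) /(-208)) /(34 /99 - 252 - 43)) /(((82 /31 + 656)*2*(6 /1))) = 11 /10656998144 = 0.00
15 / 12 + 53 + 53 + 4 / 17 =7309 / 68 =107.49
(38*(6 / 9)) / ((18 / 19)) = 722 / 27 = 26.74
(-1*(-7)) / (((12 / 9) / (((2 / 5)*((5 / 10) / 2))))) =21 / 40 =0.52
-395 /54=-7.31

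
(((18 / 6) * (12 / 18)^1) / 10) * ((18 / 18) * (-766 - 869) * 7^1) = -2289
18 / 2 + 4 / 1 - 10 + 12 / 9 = 13 / 3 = 4.33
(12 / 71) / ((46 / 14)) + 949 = 1549801 / 1633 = 949.05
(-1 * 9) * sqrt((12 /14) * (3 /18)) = -9 * sqrt(7) /7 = -3.40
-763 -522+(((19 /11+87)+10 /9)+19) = -116440 /99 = -1176.16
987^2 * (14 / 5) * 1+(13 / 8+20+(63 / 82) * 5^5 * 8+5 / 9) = 40544283817 / 14760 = 2746902.70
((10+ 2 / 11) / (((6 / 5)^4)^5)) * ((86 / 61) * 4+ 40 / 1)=19359588623046875 / 1597189006043136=12.12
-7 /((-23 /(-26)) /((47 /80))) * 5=-4277 /184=-23.24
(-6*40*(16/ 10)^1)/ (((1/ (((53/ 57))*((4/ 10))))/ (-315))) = 854784/ 19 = 44988.63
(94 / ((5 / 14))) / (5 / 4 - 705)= -5264 / 14075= -0.37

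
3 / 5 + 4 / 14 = 31 / 35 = 0.89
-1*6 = -6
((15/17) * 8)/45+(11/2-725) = -719.34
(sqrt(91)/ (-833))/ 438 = -sqrt(91)/ 364854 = -0.00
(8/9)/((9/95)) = 760/81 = 9.38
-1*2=-2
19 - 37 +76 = 58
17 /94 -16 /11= -1317 /1034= -1.27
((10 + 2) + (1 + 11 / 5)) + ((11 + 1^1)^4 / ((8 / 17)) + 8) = 220436 / 5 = 44087.20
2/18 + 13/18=5/6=0.83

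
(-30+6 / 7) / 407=-204 / 2849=-0.07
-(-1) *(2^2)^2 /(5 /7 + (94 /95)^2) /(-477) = -1010800 /51028029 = -0.02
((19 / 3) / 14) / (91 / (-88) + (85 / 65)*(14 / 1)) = 10868 / 414981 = 0.03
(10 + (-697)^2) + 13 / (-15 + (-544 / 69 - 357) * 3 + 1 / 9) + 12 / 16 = 446322593561 / 918700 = 485819.74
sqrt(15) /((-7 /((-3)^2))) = -9 * sqrt(15) /7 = -4.98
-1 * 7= -7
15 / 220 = 3 / 44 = 0.07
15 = 15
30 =30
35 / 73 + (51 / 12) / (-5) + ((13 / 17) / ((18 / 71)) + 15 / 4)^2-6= 5388068129 / 136708560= 39.41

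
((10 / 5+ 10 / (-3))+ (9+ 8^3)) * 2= 3118 / 3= 1039.33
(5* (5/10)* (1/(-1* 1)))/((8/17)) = -5.31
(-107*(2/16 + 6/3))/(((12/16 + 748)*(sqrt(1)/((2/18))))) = -1819/53910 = -0.03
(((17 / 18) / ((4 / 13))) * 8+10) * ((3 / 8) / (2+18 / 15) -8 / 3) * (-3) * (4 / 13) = 304469 / 3744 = 81.32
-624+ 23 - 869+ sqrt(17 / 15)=-1470+ sqrt(255) / 15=-1468.94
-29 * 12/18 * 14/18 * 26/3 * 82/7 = -123656/81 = -1526.62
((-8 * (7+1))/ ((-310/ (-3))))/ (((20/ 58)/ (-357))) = 496944/ 775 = 641.22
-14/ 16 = -7/ 8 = -0.88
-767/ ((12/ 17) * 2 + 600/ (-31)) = 404209/ 9456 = 42.75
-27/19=-1.42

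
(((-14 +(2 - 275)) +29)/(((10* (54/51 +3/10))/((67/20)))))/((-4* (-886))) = -48977/2728880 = -0.02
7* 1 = 7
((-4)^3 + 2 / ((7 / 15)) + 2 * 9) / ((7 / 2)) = -584 / 49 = -11.92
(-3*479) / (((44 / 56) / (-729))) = 1333274.73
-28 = -28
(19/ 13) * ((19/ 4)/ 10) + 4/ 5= 777/ 520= 1.49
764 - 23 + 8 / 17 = 12605 / 17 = 741.47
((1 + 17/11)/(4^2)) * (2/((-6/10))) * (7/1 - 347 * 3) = 548.33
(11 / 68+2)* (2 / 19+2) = 1470 / 323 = 4.55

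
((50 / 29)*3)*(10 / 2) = 750 / 29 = 25.86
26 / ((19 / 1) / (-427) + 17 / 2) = 22204 / 7221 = 3.07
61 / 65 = 0.94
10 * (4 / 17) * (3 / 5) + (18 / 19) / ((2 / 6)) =1374 / 323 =4.25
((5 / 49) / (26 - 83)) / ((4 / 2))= -5 / 5586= -0.00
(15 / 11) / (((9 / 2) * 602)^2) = 5 / 26908497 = 0.00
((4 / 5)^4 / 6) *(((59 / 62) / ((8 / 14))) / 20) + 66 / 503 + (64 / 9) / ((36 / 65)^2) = 828368278558 / 35522803125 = 23.32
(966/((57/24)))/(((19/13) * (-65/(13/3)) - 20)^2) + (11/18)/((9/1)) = 273655409/914242950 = 0.30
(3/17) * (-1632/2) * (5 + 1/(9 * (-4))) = -716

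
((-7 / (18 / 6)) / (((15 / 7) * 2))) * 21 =-343 / 30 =-11.43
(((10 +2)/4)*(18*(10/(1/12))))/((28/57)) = 92340/7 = 13191.43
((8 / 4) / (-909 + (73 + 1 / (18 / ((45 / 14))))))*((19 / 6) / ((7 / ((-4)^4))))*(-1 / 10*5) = 9728 / 70209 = 0.14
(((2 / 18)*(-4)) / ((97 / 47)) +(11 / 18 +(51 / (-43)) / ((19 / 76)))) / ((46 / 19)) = -6202949 / 3453588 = -1.80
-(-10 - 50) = 60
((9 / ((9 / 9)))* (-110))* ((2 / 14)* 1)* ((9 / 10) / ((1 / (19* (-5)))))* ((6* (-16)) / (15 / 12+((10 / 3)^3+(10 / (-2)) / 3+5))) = -175519872 / 6293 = -27891.29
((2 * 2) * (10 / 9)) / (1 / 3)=40 / 3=13.33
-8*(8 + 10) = -144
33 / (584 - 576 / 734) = 12111 / 214040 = 0.06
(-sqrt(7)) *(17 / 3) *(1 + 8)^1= -51 *sqrt(7)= -134.93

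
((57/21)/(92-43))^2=361/117649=0.00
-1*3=-3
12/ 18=2/ 3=0.67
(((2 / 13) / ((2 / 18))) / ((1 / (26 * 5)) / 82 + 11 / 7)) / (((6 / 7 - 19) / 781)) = -188283480 / 4964303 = -37.93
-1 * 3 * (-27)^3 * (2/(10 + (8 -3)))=39366/5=7873.20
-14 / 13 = -1.08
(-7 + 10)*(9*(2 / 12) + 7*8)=172.50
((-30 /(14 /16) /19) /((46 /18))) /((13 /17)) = -36720 /39767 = -0.92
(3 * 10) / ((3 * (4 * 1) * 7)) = 5 / 14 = 0.36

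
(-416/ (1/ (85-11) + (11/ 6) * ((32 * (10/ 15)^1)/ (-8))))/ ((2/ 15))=2077920/ 3247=639.95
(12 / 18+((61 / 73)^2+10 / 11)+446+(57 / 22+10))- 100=11538295 / 31974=360.86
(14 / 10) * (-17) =-119 / 5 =-23.80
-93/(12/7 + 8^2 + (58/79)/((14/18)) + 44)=-79/94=-0.84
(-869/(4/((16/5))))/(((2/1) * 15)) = -1738/75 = -23.17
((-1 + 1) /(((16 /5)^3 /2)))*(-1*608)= 0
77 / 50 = 1.54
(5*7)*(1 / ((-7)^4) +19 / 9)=228140 / 3087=73.90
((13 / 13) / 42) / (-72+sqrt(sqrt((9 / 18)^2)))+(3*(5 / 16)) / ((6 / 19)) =6893287 / 2322208 -sqrt(2) / 435414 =2.97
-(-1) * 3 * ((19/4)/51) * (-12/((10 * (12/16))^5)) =-608/4303125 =-0.00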